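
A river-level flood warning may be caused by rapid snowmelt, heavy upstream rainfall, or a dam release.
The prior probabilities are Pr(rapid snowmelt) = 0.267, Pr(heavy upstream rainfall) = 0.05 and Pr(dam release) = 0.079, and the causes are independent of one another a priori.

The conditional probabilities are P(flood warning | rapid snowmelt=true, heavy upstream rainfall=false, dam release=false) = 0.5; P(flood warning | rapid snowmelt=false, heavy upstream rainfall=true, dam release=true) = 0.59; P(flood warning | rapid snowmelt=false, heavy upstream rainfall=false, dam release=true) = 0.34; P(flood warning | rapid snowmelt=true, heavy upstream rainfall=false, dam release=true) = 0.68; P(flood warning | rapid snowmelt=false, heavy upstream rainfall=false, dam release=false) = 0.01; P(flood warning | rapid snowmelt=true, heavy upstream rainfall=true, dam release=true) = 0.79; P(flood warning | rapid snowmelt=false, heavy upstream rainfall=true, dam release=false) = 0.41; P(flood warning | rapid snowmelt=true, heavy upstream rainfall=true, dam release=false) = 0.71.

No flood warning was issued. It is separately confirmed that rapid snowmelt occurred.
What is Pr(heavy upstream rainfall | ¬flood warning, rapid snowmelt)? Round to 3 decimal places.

Pr(heavy upstream rainfall | ¬flood warning, rapid snowmelt) ≈ 0.030

For the numerator, keep only heavy upstream rainfall=true terms: 0.013355 + 0.000830 = 0.014185
Denominator P(¬flood warning | rapid snowmelt): 0.5·0.95·0.921 + 0.32·0.95·0.079 + 0.29·0.05·0.921 + 0.21·0.05·0.079 = 0.475676
Posterior = 0.014185 / 0.475676 ≈ 0.030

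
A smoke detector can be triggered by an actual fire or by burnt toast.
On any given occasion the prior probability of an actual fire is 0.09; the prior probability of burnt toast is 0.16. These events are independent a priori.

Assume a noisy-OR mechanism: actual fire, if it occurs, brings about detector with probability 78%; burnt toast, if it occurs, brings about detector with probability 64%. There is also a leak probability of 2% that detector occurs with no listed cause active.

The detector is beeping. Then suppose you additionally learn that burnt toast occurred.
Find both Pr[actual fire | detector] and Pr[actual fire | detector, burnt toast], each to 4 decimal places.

Pr[actual fire | detector] ≈ 0.3986; Pr[actual fire | detector, burnt toast] ≈ 0.1235

Under noisy-OR, P(detector | causes) = 1 − (1−0.02)·∏(1−qᵢ) over the active causes.
P(detector) = 0.02*0.91*0.84 + 0.6472*0.91*0.16 + 0.7844*0.09*0.84 + 0.922384*0.09*0.16 = 0.015288 + 0.094232 + 0.059301 + 0.013282 = 0.182103
Restricting to configurations with actual fire present: 0.059301 + 0.013282 = 0.072583.
Hence the posterior is 0.072583/0.182103 ≈ 0.3986.

Now condition on the additional information:
P(detector | burnt toast) = 0.6472×0.91 + 0.922384×0.09 = 0.588952 + 0.083015 = 0.671967
Restricting to configurations with actual fire present: 0.922384×0.09 = 0.083015.
Hence the posterior is 0.083015/0.671967 ≈ 0.1235.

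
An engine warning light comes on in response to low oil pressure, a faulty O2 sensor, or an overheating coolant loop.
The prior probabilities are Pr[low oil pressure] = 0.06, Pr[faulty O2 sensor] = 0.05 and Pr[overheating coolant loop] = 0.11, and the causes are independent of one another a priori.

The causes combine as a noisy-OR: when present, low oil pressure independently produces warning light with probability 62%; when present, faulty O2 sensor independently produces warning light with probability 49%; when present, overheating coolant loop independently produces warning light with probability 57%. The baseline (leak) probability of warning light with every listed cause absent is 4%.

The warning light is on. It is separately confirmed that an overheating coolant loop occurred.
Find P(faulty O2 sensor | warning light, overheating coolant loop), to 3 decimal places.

P(faulty O2 sensor | warning light, overheating coolant loop) ≈ 0.065

Under noisy-OR, P(warning light | causes) = 1 − (1−0.04)·∏(1−qᵢ) over the active causes.
For the numerator, keep only faulty O2 sensor=true terms: 0.037105 + 0.002760 = 0.039865
Normalizer over all consistent configurations: 0.5872×0.94×0.95 + 0.789472×0.94×0.05 + 0.843136×0.06×0.95 + 0.919999×0.06×0.05 = 0.612294
Posterior = 0.039865 / 0.612294 ≈ 0.065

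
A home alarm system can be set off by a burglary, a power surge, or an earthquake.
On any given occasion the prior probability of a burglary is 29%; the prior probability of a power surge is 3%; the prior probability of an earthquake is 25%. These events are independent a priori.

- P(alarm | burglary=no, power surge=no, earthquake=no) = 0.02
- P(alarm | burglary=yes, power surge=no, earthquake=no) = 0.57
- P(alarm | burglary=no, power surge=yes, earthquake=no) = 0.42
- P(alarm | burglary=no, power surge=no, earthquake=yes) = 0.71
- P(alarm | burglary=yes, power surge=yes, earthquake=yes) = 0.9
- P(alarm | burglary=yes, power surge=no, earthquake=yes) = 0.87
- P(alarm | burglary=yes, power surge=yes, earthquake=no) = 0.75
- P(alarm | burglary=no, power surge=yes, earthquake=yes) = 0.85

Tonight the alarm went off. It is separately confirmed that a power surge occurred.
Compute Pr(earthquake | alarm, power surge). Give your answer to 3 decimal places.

P(alarm | power surge) = 0.42×0.71×0.75 + 0.85×0.71×0.25 + 0.75×0.29×0.75 + 0.9×0.29×0.25 = 0.223650 + 0.150875 + 0.163125 + 0.065250 = 0.602900
The earthquake-present share is 0.150875 + 0.065250 = 0.216125.
Hence the posterior is 0.216125/0.602900 ≈ 0.358.

Pr(earthquake | alarm, power surge) ≈ 0.358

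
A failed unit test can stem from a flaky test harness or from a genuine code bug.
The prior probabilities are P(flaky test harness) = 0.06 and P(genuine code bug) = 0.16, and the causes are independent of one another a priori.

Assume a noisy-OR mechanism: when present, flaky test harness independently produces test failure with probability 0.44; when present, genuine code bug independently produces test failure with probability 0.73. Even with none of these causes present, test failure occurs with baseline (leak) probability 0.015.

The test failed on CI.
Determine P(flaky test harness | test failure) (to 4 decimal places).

P(flaky test harness | test failure) ≈ 0.2011

Under noisy-OR, P(test failure | causes) = 1 − (1−0.015)·∏(1−qᵢ) over the active causes.
P(test failure) = 0.015*0.94*0.84 + 0.73405*0.94*0.16 + 0.4484*0.06*0.84 + 0.851068*0.06*0.16 = 0.011844 + 0.110401 + 0.022599 + 0.008170 = 0.153014
Of this, 0.030769 comes from 0.022599 + 0.008170 (the flaky test harness=true cases).
P(flaky test harness | test failure) = 0.030769 / 0.153014 ≈ 0.2011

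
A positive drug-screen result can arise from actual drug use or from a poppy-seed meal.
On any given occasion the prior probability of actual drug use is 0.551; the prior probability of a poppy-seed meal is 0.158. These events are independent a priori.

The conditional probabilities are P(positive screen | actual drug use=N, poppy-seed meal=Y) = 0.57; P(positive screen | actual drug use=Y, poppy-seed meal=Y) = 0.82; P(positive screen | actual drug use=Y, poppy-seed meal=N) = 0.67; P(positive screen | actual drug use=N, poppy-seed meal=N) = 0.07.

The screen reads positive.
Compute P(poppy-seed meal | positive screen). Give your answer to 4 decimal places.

P(poppy-seed meal | positive screen) ≈ 0.2490

Enumerate the 4 (actual drug use, poppy-seed meal) configurations and weight by the priors:
  P(positive screen) = 0.07·0.449·0.842 + 0.57·0.449·0.158 + 0.67·0.551·0.842 + 0.82·0.551·0.158
        = 0.026464 + 0.040437 + 0.310841 + 0.071388 = 0.449130
The terms with poppy-seed meal present sum to 0.111825, so
  P(poppy-seed meal | positive screen) = 0.111825 / 0.449130 ≈ 0.2490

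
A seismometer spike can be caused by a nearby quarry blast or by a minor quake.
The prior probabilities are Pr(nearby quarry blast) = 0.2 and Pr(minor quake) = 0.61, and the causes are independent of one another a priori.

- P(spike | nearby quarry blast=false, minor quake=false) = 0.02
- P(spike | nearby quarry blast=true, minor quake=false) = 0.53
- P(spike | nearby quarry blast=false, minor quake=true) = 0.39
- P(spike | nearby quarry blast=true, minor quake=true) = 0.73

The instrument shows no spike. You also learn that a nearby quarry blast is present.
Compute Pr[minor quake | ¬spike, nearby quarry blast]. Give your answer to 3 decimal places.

By total probability over both values of minor quake:
  P(¬spike | nearby quarry blast) = 0.47*0.39 + 0.27*0.61
        = 0.183300 + 0.164700 = 0.348000
The terms with minor quake present sum to 0.164700, so
  P(minor quake | ¬spike, nearby quarry blast) = 0.164700 / 0.348000 ≈ 0.473

Pr[minor quake | ¬spike, nearby quarry blast] ≈ 0.473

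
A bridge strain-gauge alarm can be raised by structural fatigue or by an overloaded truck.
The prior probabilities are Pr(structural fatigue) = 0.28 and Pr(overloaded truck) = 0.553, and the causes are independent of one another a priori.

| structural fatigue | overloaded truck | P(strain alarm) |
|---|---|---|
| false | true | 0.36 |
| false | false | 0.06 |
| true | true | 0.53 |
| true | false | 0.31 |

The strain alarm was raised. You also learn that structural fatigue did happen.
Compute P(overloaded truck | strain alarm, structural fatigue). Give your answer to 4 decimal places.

P(overloaded truck | strain alarm, structural fatigue) ≈ 0.6790

Enumerate both values of overloaded truck and weight by the priors:
  P(strain alarm | structural fatigue) = 0.31×0.447 + 0.53×0.553
        = 0.138570 + 0.293090 = 0.431660
The terms with overloaded truck present sum to 0.293090, so
  P(overloaded truck | strain alarm, structural fatigue) = 0.293090 / 0.431660 ≈ 0.6790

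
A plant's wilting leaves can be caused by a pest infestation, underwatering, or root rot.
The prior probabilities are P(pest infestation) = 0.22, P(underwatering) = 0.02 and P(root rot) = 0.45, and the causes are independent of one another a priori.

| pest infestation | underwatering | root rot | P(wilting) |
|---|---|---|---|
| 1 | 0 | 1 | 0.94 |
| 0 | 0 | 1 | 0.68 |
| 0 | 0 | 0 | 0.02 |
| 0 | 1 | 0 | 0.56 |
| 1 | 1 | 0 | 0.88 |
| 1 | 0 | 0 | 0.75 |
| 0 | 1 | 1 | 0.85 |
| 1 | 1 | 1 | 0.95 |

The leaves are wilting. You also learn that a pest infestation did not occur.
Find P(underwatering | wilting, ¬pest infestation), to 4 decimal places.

P(underwatering | wilting, ¬pest infestation) ≈ 0.0426

Enumerate the 4 (underwatering, root rot) configurations and weight by the priors:
  P(wilting | ¬pest infestation) = 0.02*0.98*0.55 + 0.68*0.98*0.45 + 0.56*0.02*0.55 + 0.85*0.02*0.45
        = 0.010780 + 0.299880 + 0.006160 + 0.007650 = 0.324470
Keeping only the underwatering-present terms gives 0.013810, so
  P(underwatering | wilting, ¬pest infestation) = 0.013810 / 0.324470 ≈ 0.0426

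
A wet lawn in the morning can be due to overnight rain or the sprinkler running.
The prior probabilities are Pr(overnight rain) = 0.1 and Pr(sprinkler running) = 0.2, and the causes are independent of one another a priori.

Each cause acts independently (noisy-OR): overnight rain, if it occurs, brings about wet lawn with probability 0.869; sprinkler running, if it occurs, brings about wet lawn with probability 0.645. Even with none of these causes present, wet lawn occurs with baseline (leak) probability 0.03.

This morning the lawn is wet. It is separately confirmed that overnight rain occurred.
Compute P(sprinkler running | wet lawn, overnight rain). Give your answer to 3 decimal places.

Under noisy-OR, P(wet lawn | causes) = 1 − (1−0.03)·∏(1−qᵢ) over the active causes.
P(wet lawn | overnight rain) = 0.87293*0.8 + 0.95489*0.2 = 0.698344 + 0.190978 = 0.889322
Of this, 0.190978 comes from 0.95489*0.2 (the sprinkler running=true cases).
So P(sprinkler running | wet lawn, overnight rain) = 0.190978/0.889322 ≈ 0.215.

P(sprinkler running | wet lawn, overnight rain) ≈ 0.215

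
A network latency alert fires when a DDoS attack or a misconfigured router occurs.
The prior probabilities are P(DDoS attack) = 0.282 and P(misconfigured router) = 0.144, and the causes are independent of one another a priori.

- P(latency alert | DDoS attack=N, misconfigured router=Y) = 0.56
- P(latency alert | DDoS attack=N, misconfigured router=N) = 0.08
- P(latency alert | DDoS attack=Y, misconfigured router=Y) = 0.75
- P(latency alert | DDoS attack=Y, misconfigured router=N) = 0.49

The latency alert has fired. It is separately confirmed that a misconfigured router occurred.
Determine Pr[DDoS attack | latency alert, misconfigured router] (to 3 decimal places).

Pr[DDoS attack | latency alert, misconfigured router] ≈ 0.345

Enumerate both values of DDoS attack and weight by the priors:
  P(latency alert | misconfigured router) = 0.56*0.718 + 0.75*0.282
        = 0.402080 + 0.211500 = 0.613580
Configurations with DDoS attack contribute 0.211500, so
  P(DDoS attack | latency alert, misconfigured router) = 0.211500 / 0.613580 ≈ 0.345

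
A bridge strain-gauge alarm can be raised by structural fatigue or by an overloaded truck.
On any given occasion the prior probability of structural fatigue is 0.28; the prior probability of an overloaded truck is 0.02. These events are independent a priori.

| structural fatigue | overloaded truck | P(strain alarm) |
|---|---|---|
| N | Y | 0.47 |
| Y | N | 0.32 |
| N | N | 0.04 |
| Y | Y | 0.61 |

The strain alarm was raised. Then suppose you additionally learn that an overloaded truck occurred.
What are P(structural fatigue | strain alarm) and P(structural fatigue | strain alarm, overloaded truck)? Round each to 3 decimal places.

P(strain alarm) = 0.04×0.72×0.98 + 0.47×0.72×0.02 + 0.32×0.28×0.98 + 0.61×0.28×0.02 = 0.028224 + 0.006768 + 0.087808 + 0.003416 = 0.126216
Restricting to configurations with structural fatigue present: 0.087808 + 0.003416 = 0.091224.
So P(structural fatigue | strain alarm) = 0.091224/0.126216 ≈ 0.723.

Now condition on the additional information:
Sum P(strain alarm|·) weighted by the priors over both values of structural fatigue:
  P(strain alarm | overloaded truck) = 0.47*0.72 + 0.61*0.28
        = 0.338400 + 0.170800 = 0.509200
Keeping only the structural fatigue-present terms gives 0.170800, so
  P(structural fatigue | strain alarm, overloaded truck) = 0.170800 / 0.509200 ≈ 0.335
The drop from 0.723 to 0.335 is the explaining-away (discounting) effect.

P(structural fatigue | strain alarm) ≈ 0.723; P(structural fatigue | strain alarm, overloaded truck) ≈ 0.335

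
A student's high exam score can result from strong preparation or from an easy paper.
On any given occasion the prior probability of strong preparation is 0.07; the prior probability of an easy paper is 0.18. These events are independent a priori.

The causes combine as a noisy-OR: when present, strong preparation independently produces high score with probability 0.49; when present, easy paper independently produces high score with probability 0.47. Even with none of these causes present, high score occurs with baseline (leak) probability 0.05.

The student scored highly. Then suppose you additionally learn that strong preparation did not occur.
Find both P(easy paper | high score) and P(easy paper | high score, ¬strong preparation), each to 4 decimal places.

Under noisy-OR, P(high score | causes) = 1 − (1−0.05)·∏(1−qᵢ) over the active causes.
For the numerator, keep only easy paper=true terms: 0.083114 + 0.009365 = 0.092479
Normalizer over all consistent configurations: 0.05×0.93×0.82 + 0.4965×0.93×0.18 + 0.5155×0.07×0.82 + 0.743215×0.07×0.18 = 0.160199
Posterior = 0.092479 / 0.160199 ≈ 0.5773

With the extra evidence:
Numerator (weight on configurations with easy paper): 0.4965·0.18 = 0.089370
Normalizer over all consistent configurations: 0.05·0.82 + 0.4965·0.18 = 0.130370
P(easy paper | high score, ¬strong preparation) = 0.089370/0.130370 ≈ 0.6855
Ruling out strong preparation raises the posterior on easy paper — the flip side of explaining away.

P(easy paper | high score) ≈ 0.5773; P(easy paper | high score, ¬strong preparation) ≈ 0.6855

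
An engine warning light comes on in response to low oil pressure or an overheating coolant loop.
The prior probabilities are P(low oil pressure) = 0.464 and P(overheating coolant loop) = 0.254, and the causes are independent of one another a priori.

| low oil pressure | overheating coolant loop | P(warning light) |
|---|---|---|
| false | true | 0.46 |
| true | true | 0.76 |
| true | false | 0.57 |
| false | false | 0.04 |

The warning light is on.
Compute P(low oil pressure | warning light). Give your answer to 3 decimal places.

P(low oil pressure | warning light) ≈ 0.785

Weight on low oil pressure=true, given the evidence: 0.197302 + 0.089571 = 0.286873
Denominator P(warning light): 0.04·0.536·0.746 + 0.46·0.536·0.254 + 0.57·0.464·0.746 + 0.76·0.464·0.254 = 0.365493
Posterior = 0.286873 / 0.365493 ≈ 0.785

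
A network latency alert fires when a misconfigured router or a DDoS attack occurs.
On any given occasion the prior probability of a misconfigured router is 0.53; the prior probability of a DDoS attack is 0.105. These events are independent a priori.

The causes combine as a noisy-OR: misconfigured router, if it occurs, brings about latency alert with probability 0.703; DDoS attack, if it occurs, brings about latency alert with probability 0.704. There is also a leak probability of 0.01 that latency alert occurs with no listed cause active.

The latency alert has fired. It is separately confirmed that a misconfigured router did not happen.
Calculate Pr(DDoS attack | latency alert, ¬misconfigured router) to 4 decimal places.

Pr(DDoS attack | latency alert, ¬misconfigured router) ≈ 0.8924

Under noisy-OR, P(latency alert | causes) = 1 − (1−0.01)·∏(1−qᵢ) over the active causes.
Enumerate both values of DDoS attack and weight by the priors:
  P(latency alert | ¬misconfigured router) = 0.01·0.895 + 0.70696·0.105
        = 0.008950 + 0.074231 = 0.083181
Configurations with DDoS attack contribute 0.074231, so
  P(DDoS attack | latency alert, ¬misconfigured router) = 0.074231 / 0.083181 ≈ 0.8924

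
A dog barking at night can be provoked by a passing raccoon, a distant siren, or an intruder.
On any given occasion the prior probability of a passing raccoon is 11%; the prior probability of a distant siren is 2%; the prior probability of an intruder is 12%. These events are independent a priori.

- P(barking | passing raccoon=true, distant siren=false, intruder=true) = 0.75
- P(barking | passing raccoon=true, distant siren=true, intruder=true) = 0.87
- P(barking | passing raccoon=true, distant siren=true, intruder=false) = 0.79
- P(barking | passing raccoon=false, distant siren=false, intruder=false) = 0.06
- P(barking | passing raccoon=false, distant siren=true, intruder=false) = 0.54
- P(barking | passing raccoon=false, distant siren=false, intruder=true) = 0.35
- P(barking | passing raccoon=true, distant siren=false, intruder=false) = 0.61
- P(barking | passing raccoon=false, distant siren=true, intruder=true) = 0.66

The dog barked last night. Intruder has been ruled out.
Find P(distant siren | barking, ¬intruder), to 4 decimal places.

Sum P(barking|·) weighted by the priors over the 4 (passing raccoon, distant siren) configurations:
  P(barking | ¬intruder) = 0.06×0.89×0.98 + 0.54×0.89×0.02 + 0.61×0.11×0.98 + 0.79×0.11×0.02
        = 0.052332 + 0.009612 + 0.065758 + 0.001738 = 0.129440
Configurations with distant siren contribute 0.011350, so
  P(distant siren | barking, ¬intruder) = 0.011350 / 0.129440 ≈ 0.0877

P(distant siren | barking, ¬intruder) ≈ 0.0877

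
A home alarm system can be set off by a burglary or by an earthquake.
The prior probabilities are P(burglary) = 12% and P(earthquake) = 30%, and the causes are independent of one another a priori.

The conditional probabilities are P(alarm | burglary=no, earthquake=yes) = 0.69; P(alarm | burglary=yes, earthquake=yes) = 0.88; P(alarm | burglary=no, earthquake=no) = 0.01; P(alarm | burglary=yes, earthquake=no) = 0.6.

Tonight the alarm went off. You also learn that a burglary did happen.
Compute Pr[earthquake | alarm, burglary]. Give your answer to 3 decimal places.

Pr[earthquake | alarm, burglary] ≈ 0.386

Enumerate both values of earthquake and weight by the priors:
  P(alarm | burglary) = 0.6·0.7 + 0.88·0.3
        = 0.420000 + 0.264000 = 0.684000
Configurations with earthquake contribute 0.264000, so
  P(earthquake | alarm, burglary) = 0.264000 / 0.684000 ≈ 0.386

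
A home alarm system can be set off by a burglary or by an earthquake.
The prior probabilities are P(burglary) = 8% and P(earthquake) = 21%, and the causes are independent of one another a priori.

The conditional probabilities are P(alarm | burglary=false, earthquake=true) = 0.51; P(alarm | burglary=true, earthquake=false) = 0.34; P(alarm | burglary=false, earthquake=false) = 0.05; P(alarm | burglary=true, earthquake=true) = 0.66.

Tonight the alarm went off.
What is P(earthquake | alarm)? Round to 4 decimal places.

P(earthquake | alarm) ≈ 0.6547

P(alarm) = 0.05·0.92·0.79 + 0.51·0.92·0.21 + 0.34·0.08·0.79 + 0.66·0.08·0.21 = 0.036340 + 0.098532 + 0.021488 + 0.011088 = 0.167448
The earthquake-present share is 0.098532 + 0.011088 = 0.109620.
P(earthquake | alarm) = 0.109620 / 0.167448 ≈ 0.6547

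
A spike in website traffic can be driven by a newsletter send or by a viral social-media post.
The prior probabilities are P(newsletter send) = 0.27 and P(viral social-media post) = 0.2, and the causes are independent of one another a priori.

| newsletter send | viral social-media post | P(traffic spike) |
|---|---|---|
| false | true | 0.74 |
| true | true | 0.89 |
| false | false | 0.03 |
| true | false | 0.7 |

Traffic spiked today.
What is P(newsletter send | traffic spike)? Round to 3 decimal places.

P(traffic spike) = 0.03*0.73*0.8 + 0.74*0.73*0.2 + 0.7*0.27*0.8 + 0.89*0.27*0.2 = 0.017520 + 0.108040 + 0.151200 + 0.048060 = 0.324820
The newsletter send-present share is 0.151200 + 0.048060 = 0.199260.
P(newsletter send | traffic spike) = 0.199260 / 0.324820 ≈ 0.613

P(newsletter send | traffic spike) ≈ 0.613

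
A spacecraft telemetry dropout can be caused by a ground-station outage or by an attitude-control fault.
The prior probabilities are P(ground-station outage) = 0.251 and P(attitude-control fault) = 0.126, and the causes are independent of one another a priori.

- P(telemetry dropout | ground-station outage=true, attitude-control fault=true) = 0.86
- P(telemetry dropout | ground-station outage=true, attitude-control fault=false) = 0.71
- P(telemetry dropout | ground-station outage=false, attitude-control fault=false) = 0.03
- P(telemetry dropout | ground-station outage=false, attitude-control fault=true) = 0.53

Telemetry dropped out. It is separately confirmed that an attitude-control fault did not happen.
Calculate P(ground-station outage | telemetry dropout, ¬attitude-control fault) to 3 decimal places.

P(ground-station outage | telemetry dropout, ¬attitude-control fault) ≈ 0.888

P(telemetry dropout | ¬attitude-control fault) = 0.03·0.749 + 0.71·0.251 = 0.022470 + 0.178210 = 0.200680
Of this, 0.178210 comes from 0.71·0.251 (the ground-station outage=true cases).
P(ground-station outage | telemetry dropout, ¬attitude-control fault) = 0.178210 / 0.200680 ≈ 0.888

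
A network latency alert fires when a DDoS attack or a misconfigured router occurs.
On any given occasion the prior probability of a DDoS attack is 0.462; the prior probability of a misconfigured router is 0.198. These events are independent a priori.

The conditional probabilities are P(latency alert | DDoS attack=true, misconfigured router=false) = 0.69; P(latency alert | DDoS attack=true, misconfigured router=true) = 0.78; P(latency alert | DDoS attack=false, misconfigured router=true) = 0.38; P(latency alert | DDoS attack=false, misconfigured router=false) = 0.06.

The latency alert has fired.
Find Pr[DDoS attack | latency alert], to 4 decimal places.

Pr[DDoS attack | latency alert] ≈ 0.8313

Numerator (weight on configurations with DDoS attack): 0.255662 + 0.071351 = 0.327013
Denominator P(latency alert): 0.06×0.538×0.802 + 0.38×0.538×0.198 + 0.69×0.462×0.802 + 0.78×0.462×0.198 = 0.393381
P(DDoS attack | latency alert) = 0.327013/0.393381 ≈ 0.8313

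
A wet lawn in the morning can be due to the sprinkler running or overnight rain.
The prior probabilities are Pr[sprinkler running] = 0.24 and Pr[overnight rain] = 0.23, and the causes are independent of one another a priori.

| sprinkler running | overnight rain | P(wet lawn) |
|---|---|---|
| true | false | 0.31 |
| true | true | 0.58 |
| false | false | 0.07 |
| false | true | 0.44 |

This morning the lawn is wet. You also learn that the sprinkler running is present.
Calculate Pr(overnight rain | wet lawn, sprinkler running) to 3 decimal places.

Weight on overnight rain=true, given the evidence: 0.58×0.23 = 0.133400
Denominator P(wet lawn | sprinkler running): 0.31×0.77 + 0.58×0.23 = 0.372100
Posterior = 0.133400 / 0.372100 ≈ 0.359

Pr(overnight rain | wet lawn, sprinkler running) ≈ 0.359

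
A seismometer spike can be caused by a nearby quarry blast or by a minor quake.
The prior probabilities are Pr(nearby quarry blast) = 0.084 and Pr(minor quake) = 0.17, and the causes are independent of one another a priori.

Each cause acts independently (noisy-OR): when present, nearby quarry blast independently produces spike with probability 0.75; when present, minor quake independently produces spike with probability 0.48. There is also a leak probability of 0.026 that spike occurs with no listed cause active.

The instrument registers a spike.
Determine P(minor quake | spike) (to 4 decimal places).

P(minor quake | spike) ≈ 0.5519

Under noisy-OR, P(spike | causes) = 1 − (1−0.026)·∏(1−qᵢ) over the active causes.
P(spike) = 0.026·0.916·0.83 + 0.49352·0.916·0.17 + 0.7565·0.084·0.83 + 0.87338·0.084·0.17 = 0.019767 + 0.076851 + 0.052743 + 0.012472 = 0.161833
Restricting to configurations with minor quake present: 0.076851 + 0.012472 = 0.089323.
So P(minor quake | spike) = 0.089323/0.161833 ≈ 0.5519.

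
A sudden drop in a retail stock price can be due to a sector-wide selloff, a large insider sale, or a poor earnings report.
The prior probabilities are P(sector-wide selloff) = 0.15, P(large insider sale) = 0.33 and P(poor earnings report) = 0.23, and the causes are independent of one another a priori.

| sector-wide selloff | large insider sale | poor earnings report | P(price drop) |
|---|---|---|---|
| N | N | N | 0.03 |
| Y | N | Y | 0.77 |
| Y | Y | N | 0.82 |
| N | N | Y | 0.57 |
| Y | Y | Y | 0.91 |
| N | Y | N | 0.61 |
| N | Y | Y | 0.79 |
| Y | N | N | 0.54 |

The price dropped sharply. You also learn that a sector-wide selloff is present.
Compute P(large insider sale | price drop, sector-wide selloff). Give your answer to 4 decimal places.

P(large insider sale | price drop, sector-wide selloff) ≈ 0.4112

By total probability over the 4 (large insider sale, poor earnings report) configurations:
  P(price drop | sector-wide selloff) = 0.54*0.67*0.77 + 0.77*0.67*0.23 + 0.82*0.33*0.77 + 0.91*0.33*0.23
        = 0.278586 + 0.118657 + 0.208362 + 0.069069 = 0.674674
Keeping only the large insider sale-present terms gives 0.277431, so
  P(large insider sale | price drop, sector-wide selloff) = 0.277431 / 0.674674 ≈ 0.4112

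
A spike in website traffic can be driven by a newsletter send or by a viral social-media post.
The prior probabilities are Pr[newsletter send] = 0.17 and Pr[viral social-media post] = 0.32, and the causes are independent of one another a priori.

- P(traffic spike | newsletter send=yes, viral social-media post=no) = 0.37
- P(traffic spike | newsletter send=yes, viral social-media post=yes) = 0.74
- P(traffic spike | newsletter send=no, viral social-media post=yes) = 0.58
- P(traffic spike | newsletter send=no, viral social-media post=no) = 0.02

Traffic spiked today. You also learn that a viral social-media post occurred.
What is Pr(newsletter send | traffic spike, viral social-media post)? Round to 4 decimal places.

P(traffic spike | viral social-media post) = 0.58*0.83 + 0.74*0.17 = 0.481400 + 0.125800 = 0.607200
The newsletter send-present share is 0.74*0.17 = 0.125800.
Hence the posterior is 0.125800/0.607200 ≈ 0.2072.

Pr(newsletter send | traffic spike, viral social-media post) ≈ 0.2072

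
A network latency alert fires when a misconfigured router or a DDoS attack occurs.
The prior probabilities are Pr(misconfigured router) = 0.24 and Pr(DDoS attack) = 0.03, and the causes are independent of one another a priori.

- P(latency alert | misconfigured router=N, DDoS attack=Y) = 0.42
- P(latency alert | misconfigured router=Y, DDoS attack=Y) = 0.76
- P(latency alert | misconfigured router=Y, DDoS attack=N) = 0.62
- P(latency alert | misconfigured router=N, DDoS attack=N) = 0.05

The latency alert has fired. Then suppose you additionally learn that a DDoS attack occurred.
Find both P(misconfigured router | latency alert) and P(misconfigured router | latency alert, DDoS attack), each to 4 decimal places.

By total probability over the 4 (misconfigured router, DDoS attack) configurations:
  P(latency alert) = 0.05*0.76*0.97 + 0.42*0.76*0.03 + 0.62*0.24*0.97 + 0.76*0.24*0.03
        = 0.036860 + 0.009576 + 0.144336 + 0.005472 = 0.196244
Keeping only the misconfigured router-present terms gives 0.149808, so
  P(misconfigured router | latency alert) = 0.149808 / 0.196244 ≈ 0.7634

With the extra evidence:
Enumerate both values of misconfigured router and weight by the priors:
  P(latency alert | DDoS attack) = 0.42*0.76 + 0.76*0.24
        = 0.319200 + 0.182400 = 0.501600
The terms with misconfigured router present sum to 0.182400, so
  P(misconfigured router | latency alert, DDoS attack) = 0.182400 / 0.501600 ≈ 0.3636

P(misconfigured router | latency alert) ≈ 0.7634; P(misconfigured router | latency alert, DDoS attack) ≈ 0.3636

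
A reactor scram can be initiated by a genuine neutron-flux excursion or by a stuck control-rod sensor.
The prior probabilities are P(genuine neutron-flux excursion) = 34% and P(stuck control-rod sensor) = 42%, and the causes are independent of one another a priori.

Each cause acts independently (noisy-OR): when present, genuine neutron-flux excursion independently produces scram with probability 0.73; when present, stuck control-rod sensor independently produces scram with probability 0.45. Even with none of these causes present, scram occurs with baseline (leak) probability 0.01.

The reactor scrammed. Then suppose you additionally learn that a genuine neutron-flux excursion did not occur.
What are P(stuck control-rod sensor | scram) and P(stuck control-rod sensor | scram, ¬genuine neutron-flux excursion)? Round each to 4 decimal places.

P(stuck control-rod sensor | scram) ≈ 0.6258; P(stuck control-rod sensor | scram, ¬genuine neutron-flux excursion) ≈ 0.9706

Under noisy-OR, P(scram | causes) = 1 − (1−0.01)·∏(1−qᵢ) over the active causes.
Weight on stuck control-rod sensor=true, given the evidence: 0.126265 + 0.121806 = 0.248071
Denominator P(scram): 0.01*0.66*0.58 + 0.4555*0.66*0.42 + 0.7327*0.34*0.58 + 0.852985*0.34*0.42 = 0.396387
P(stuck control-rod sensor | scram) = 0.248071/0.396387 ≈ 0.6258

Now condition on the additional information:
Sum P(scram|·) weighted by the priors over both values of stuck control-rod sensor:
  P(scram | ¬genuine neutron-flux excursion) = 0.01·0.58 + 0.4555·0.42
        = 0.005800 + 0.191310 = 0.197110
Keeping only the stuck control-rod sensor-present terms gives 0.191310, so
  P(stuck control-rod sensor | scram, ¬genuine neutron-flux excursion) = 0.191310 / 0.197110 ≈ 0.9706
Ruling out genuine neutron-flux excursion raises the posterior on stuck control-rod sensor — the flip side of explaining away.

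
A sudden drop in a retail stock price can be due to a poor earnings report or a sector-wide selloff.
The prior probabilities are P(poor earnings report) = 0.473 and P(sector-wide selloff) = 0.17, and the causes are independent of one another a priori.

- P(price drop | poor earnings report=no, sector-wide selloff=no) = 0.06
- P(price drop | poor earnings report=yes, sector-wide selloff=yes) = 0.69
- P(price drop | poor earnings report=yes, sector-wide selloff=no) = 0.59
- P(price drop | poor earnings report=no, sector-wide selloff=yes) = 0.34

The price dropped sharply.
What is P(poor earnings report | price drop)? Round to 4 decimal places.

Numerator (weight on configurations with poor earnings report): 0.231628 + 0.055483 = 0.287111
Denominator P(price drop): 0.06*0.527*0.83 + 0.34*0.527*0.17 + 0.59*0.473*0.83 + 0.69*0.473*0.17 = 0.343817
Posterior = 0.287111 / 0.343817 ≈ 0.8351

P(poor earnings report | price drop) ≈ 0.8351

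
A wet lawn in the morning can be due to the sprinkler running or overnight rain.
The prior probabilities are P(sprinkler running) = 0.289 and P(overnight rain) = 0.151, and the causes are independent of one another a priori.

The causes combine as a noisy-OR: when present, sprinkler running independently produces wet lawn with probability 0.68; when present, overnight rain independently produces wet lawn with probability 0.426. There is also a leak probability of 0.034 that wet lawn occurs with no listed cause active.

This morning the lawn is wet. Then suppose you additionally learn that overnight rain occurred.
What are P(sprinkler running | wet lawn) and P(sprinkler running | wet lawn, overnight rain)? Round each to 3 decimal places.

P(sprinkler running | wet lawn) ≈ 0.750; P(sprinkler running | wet lawn, overnight rain) ≈ 0.429

Under noisy-OR, P(wet lawn | causes) = 1 − (1−0.034)·∏(1−qᵢ) over the active causes.
Weight on sprinkler running=true, given the evidence: 0.169515 + 0.035896 = 0.205411
Denominator P(wet lawn): 0.034×0.711×0.849 + 0.445516×0.711×0.151 + 0.69088×0.289×0.849 + 0.822565×0.289×0.151 = 0.273766
P(sprinkler running | wet lawn) = 0.205411/0.273766 ≈ 0.750

With the extra evidence:
For the numerator, keep only sprinkler running=true terms: 0.822565·0.289 = 0.237721
Denominator P(wet lawn | overnight rain): 0.445516·0.711 + 0.822565·0.289 = 0.554483
Posterior = 0.237721 / 0.554483 ≈ 0.429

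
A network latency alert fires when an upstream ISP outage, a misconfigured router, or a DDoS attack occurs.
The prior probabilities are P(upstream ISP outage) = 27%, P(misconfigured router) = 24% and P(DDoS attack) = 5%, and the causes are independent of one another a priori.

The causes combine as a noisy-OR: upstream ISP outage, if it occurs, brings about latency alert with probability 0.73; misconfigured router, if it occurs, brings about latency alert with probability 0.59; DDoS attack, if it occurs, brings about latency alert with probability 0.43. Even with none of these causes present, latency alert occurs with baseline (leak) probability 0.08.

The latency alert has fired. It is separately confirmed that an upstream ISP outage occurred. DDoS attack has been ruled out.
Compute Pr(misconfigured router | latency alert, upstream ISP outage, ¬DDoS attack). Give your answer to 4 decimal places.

Under noisy-OR, P(latency alert | causes) = 1 − (1−0.08)·∏(1−qᵢ) over the active causes.
P(latency alert | upstream ISP outage, ¬DDoS attack) = 0.7516*0.76 + 0.898156*0.24 = 0.571216 + 0.215557 = 0.786773
Restricting to configurations with misconfigured router present: 0.898156*0.24 = 0.215557.
So P(misconfigured router | latency alert, upstream ISP outage, ¬DDoS attack) = 0.215557/0.786773 ≈ 0.2740.

Pr(misconfigured router | latency alert, upstream ISP outage, ¬DDoS attack) ≈ 0.2740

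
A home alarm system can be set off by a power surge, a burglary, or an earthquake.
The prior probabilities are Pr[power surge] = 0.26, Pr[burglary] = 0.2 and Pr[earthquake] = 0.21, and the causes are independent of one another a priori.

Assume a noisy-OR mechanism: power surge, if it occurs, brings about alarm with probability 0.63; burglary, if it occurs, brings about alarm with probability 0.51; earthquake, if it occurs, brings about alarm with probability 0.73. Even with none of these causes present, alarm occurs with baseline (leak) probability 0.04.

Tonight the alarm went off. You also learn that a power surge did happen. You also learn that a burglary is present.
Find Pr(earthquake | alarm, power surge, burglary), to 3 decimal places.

Pr(earthquake | alarm, power surge, burglary) ≈ 0.235

Under noisy-OR, P(alarm | causes) = 1 − (1−0.04)·∏(1−qᵢ) over the active causes.
P(alarm | power surge, burglary) = 0.825952*0.79 + 0.953007*0.21 = 0.652502 + 0.200131 = 0.852633
Restricting to configurations with earthquake present: 0.953007*0.21 = 0.200131.
P(earthquake | alarm, power surge, burglary) = 0.200131 / 0.852633 ≈ 0.235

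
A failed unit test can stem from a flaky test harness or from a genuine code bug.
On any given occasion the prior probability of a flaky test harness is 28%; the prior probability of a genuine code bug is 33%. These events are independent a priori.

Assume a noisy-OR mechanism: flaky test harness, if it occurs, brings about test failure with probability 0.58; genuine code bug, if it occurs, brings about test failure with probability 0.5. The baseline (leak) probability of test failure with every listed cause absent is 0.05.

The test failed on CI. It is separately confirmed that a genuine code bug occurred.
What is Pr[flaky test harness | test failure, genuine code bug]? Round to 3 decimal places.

Pr[flaky test harness | test failure, genuine code bug] ≈ 0.372

Under noisy-OR, P(test failure | causes) = 1 − (1−0.05)·∏(1−qᵢ) over the active causes.
Enumerate both values of flaky test harness and weight by the priors:
  P(test failure | genuine code bug) = 0.525×0.72 + 0.8005×0.28
        = 0.378000 + 0.224140 = 0.602140
Keeping only the flaky test harness-present terms gives 0.224140, so
  P(flaky test harness | test failure, genuine code bug) = 0.224140 / 0.602140 ≈ 0.372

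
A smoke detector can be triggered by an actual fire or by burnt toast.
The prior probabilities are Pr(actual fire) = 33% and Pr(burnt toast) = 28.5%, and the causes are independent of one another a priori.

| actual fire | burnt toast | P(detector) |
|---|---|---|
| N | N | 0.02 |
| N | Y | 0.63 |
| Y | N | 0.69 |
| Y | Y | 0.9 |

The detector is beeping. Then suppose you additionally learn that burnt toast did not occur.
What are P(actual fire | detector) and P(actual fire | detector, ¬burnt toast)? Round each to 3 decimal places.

P(actual fire | detector) ≈ 0.656; P(actual fire | detector, ¬burnt toast) ≈ 0.944

Weight on actual fire=true, given the evidence: 0.162805 + 0.084645 = 0.247450
Normalizer over all consistent configurations: 0.02*0.67*0.715 + 0.63*0.67*0.285 + 0.69*0.33*0.715 + 0.9*0.33*0.285 = 0.377330
P(actual fire | detector) = 0.247450/0.377330 ≈ 0.656

Now also conditioning on burnt toast≠true:
P(detector | ¬burnt toast) = 0.02·0.67 + 0.69·0.33 = 0.013400 + 0.227700 = 0.241100
Of this, 0.227700 comes from 0.69·0.33 (the actual fire=true cases).
Hence the posterior is 0.227700/0.241100 ≈ 0.944.
Ruling out burnt toast raises the posterior on actual fire — the flip side of explaining away.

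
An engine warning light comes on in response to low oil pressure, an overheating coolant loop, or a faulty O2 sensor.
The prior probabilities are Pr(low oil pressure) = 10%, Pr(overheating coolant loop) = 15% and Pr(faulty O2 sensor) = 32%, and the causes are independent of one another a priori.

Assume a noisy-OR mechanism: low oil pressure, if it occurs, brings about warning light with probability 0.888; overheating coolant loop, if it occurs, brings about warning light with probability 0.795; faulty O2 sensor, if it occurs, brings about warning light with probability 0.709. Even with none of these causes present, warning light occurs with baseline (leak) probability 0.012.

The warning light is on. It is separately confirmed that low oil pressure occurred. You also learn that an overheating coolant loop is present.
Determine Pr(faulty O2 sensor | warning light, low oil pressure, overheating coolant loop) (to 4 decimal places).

Pr(faulty O2 sensor | warning light, low oil pressure, overheating coolant loop) ≈ 0.3236

Under noisy-OR, P(warning light | causes) = 1 − (1−0.012)·∏(1−qᵢ) over the active causes.
P(warning light | low oil pressure, overheating coolant loop) = 0.977316*0.68 + 0.993399*0.32 = 0.664575 + 0.317888 = 0.982463
Of this, 0.317888 comes from 0.993399*0.32 (the faulty O2 sensor=true cases).
So P(faulty O2 sensor | warning light, low oil pressure, overheating coolant loop) = 0.317888/0.982463 ≈ 0.3236.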